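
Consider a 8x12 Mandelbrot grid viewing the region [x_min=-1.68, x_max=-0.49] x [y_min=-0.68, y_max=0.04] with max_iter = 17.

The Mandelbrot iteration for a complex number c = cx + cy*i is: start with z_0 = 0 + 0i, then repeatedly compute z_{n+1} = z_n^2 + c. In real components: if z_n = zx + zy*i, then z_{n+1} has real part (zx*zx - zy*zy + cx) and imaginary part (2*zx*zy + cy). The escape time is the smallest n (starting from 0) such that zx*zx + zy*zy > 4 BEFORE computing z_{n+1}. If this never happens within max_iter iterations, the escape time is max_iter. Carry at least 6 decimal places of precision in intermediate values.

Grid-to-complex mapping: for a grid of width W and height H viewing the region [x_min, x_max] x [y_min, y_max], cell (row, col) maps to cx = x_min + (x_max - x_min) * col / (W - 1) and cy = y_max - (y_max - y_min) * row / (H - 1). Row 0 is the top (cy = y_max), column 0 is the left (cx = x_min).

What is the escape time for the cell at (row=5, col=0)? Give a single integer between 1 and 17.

z_0 = 0 + 0i, c = -1.6800 + -0.2873i
Iter 1: z = -1.6800 + -0.2873i, |z|^2 = 2.9049
Iter 2: z = 1.0599 + 0.6780i, |z|^2 = 1.5830
Iter 3: z = -1.0163 + 1.1498i, |z|^2 = 2.3550
Iter 4: z = -1.9693 + -2.6244i, |z|^2 = 10.7657
Escaped at iteration 4

Answer: 4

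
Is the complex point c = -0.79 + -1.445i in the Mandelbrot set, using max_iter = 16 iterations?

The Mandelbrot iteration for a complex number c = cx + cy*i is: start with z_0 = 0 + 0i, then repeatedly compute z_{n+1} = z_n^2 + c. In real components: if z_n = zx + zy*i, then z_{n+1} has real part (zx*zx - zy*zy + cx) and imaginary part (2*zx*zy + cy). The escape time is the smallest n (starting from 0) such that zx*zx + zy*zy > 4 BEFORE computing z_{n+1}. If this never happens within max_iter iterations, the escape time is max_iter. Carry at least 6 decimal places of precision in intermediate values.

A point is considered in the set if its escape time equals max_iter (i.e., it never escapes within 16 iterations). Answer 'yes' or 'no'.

z_0 = 0 + 0i, c = -0.7900 + -1.4450i
Iter 1: z = -0.7900 + -1.4450i, |z|^2 = 2.7121
Iter 2: z = -2.2539 + 0.8381i, |z|^2 = 5.7826
Escaped at iteration 2

Answer: no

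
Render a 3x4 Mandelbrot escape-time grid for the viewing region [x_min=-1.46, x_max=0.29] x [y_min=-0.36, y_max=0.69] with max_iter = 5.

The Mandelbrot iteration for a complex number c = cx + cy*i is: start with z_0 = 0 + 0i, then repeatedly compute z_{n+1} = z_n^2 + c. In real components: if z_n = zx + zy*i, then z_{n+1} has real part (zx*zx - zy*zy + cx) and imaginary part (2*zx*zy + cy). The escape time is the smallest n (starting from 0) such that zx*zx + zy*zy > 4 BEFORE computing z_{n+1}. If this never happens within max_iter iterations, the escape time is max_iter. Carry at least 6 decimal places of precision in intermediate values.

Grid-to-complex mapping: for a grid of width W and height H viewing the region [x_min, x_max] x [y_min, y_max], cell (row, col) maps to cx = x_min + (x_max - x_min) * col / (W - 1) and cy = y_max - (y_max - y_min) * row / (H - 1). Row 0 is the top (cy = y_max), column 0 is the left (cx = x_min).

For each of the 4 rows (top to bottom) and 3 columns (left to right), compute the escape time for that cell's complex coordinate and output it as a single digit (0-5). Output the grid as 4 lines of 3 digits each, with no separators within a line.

Answer: 355
555
555
555

Derivation:
(row=0, col=0): c = -1.4600 + 0.6900i → escape time 3
(row=0, col=1): c = -0.5850 + 0.6900i → escape time 5
(row=0, col=2): c = 0.2900 + 0.6900i → escape time 5
(row=1, col=0): c = -1.4600 + 0.3400i → escape time 5
(row=1, col=1): c = -0.5850 + 0.3400i → escape time 5
(row=1, col=2): c = 0.2900 + 0.3400i → escape time 5
(row=2, col=0): c = -1.4600 + -0.0100i → escape time 5
(row=2, col=1): c = -0.5850 + -0.0100i → escape time 5
(row=2, col=2): c = 0.2900 + -0.0100i → escape time 5
(row=3, col=0): c = -1.4600 + -0.3600i → escape time 5
(row=3, col=1): c = -0.5850 + -0.3600i → escape time 5
(row=3, col=2): c = 0.2900 + -0.3600i → escape time 5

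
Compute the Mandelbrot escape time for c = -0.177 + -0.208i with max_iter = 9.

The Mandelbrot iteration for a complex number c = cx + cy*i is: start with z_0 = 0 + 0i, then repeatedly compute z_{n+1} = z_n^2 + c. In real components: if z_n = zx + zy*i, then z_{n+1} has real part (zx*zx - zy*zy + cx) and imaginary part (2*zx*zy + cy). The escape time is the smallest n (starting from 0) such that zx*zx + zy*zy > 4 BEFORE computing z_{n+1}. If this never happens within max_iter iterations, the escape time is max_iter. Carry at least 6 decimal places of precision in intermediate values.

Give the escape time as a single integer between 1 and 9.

Answer: 9

Derivation:
z_0 = 0 + 0i, c = -0.1770 + -0.2080i
Iter 1: z = -0.1770 + -0.2080i, |z|^2 = 0.0746
Iter 2: z = -0.1889 + -0.1344i, |z|^2 = 0.0538
Iter 3: z = -0.1594 + -0.1572i, |z|^2 = 0.0501
Iter 4: z = -0.1763 + -0.1579i, |z|^2 = 0.0560
Iter 5: z = -0.1708 + -0.1523i, |z|^2 = 0.0524
Iter 6: z = -0.1710 + -0.1560i, |z|^2 = 0.0536
Iter 7: z = -0.1721 + -0.1547i, |z|^2 = 0.0535
Iter 8: z = -0.1713 + -0.1548i, |z|^2 = 0.0533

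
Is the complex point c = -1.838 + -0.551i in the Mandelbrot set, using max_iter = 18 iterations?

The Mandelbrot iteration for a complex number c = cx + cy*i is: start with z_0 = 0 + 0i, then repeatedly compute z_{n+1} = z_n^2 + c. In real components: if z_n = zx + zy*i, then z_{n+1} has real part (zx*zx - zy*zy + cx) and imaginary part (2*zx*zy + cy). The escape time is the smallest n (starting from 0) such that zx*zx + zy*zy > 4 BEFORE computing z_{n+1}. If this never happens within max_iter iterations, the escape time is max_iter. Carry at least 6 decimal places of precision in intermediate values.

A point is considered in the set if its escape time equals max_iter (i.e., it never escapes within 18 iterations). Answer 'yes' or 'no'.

Answer: no

Derivation:
z_0 = 0 + 0i, c = -1.8380 + -0.5510i
Iter 1: z = -1.8380 + -0.5510i, |z|^2 = 3.6818
Iter 2: z = 1.2366 + 1.4745i, |z|^2 = 3.7034
Iter 3: z = -2.4828 + 3.0958i, |z|^2 = 15.7482
Escaped at iteration 3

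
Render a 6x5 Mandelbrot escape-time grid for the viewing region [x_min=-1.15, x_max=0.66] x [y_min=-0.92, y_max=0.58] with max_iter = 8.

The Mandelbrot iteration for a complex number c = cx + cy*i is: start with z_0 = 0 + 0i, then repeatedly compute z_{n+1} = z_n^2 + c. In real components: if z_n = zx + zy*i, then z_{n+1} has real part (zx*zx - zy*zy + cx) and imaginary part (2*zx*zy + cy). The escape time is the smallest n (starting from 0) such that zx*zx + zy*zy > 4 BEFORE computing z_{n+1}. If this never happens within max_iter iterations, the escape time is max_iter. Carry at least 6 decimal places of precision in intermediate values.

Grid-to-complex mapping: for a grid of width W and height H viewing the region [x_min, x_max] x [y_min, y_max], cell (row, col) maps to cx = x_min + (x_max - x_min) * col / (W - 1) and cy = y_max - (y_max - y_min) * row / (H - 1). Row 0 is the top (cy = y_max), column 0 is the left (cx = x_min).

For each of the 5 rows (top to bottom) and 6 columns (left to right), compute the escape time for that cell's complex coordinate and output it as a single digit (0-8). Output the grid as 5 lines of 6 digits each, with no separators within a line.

(row=0, col=0): c = -1.1500 + 0.5800i → escape time 4
(row=0, col=1): c = -0.7880 + 0.5800i → escape time 5
(row=0, col=2): c = -0.4260 + 0.5800i → escape time 8
(row=0, col=3): c = -0.0640 + 0.5800i → escape time 8
(row=0, col=4): c = 0.2980 + 0.5800i → escape time 8
(row=0, col=5): c = 0.6600 + 0.5800i → escape time 3
(row=1, col=0): c = -1.1500 + 0.2050i → escape time 8
(row=1, col=1): c = -0.7880 + 0.2050i → escape time 8
(row=1, col=2): c = -0.4260 + 0.2050i → escape time 8
(row=1, col=3): c = -0.0640 + 0.2050i → escape time 8
(row=1, col=4): c = 0.2980 + 0.2050i → escape time 8
(row=1, col=5): c = 0.6600 + 0.2050i → escape time 4
(row=2, col=0): c = -1.1500 + -0.1700i → escape time 8
(row=2, col=1): c = -0.7880 + -0.1700i → escape time 8
(row=2, col=2): c = -0.4260 + -0.1700i → escape time 8
(row=2, col=3): c = -0.0640 + -0.1700i → escape time 8
(row=2, col=4): c = 0.2980 + -0.1700i → escape time 8
(row=2, col=5): c = 0.6600 + -0.1700i → escape time 4
(row=3, col=0): c = -1.1500 + -0.5450i → escape time 4
(row=3, col=1): c = -0.7880 + -0.5450i → escape time 6
(row=3, col=2): c = -0.4260 + -0.5450i → escape time 8
(row=3, col=3): c = -0.0640 + -0.5450i → escape time 8
(row=3, col=4): c = 0.2980 + -0.5450i → escape time 8
(row=3, col=5): c = 0.6600 + -0.5450i → escape time 3
(row=4, col=0): c = -1.1500 + -0.9200i → escape time 3
(row=4, col=1): c = -0.7880 + -0.9200i → escape time 4
(row=4, col=2): c = -0.4260 + -0.9200i → escape time 5
(row=4, col=3): c = -0.0640 + -0.9200i → escape time 8
(row=4, col=4): c = 0.2980 + -0.9200i → escape time 4
(row=4, col=5): c = 0.6600 + -0.9200i → escape time 2

Answer: 458883
888884
888884
468883
345842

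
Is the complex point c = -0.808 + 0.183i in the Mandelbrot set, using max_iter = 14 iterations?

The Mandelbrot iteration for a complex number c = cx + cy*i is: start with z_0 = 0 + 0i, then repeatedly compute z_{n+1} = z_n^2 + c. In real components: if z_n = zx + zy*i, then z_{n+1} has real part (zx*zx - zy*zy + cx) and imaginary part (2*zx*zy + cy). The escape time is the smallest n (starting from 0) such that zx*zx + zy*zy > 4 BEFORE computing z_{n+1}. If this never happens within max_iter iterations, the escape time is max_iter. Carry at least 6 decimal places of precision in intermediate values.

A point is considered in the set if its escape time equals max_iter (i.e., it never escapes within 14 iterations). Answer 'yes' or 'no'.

z_0 = 0 + 0i, c = -0.8080 + 0.1830i
Iter 1: z = -0.8080 + 0.1830i, |z|^2 = 0.6864
Iter 2: z = -0.1886 + -0.1127i, |z|^2 = 0.0483
Iter 3: z = -0.7851 + 0.2255i, |z|^2 = 0.6673
Iter 4: z = -0.2424 + -0.1711i, |z|^2 = 0.0881
Iter 5: z = -0.7785 + 0.2660i, |z|^2 = 0.6768
Iter 6: z = -0.2727 + -0.2311i, |z|^2 = 0.1278
Iter 7: z = -0.7871 + 0.3090i, |z|^2 = 0.7150
Iter 8: z = -0.2840 + -0.3035i, |z|^2 = 0.1728
Iter 9: z = -0.8194 + 0.3554i, |z|^2 = 0.7978
Iter 10: z = -0.2628 + -0.3994i, |z|^2 = 0.2286
Iter 11: z = -0.8985 + 0.3930i, |z|^2 = 0.9617
Iter 12: z = -0.1552 + -0.5231i, |z|^2 = 0.2977
Iter 13: z = -1.0576 + 0.3453i, |z|^2 = 1.2378
Did not escape in 14 iterations → in set

Answer: yes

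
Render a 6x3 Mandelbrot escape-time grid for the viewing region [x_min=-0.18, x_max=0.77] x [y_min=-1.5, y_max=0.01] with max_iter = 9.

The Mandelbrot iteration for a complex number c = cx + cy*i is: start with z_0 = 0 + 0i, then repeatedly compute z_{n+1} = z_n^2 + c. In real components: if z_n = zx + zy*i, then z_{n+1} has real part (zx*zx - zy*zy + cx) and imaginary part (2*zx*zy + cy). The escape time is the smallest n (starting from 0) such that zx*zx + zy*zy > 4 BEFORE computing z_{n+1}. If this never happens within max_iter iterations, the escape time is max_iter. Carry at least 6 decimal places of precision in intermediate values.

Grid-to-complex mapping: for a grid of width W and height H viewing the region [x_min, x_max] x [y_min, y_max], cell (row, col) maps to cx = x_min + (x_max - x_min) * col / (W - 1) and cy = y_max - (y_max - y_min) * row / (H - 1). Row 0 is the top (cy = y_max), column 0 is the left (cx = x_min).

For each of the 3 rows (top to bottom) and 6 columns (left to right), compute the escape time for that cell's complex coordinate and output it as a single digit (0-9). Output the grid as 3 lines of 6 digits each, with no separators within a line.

(row=0, col=0): c = -0.1800 + 0.0100i → escape time 9
(row=0, col=1): c = 0.0100 + 0.0100i → escape time 9
(row=0, col=2): c = 0.2000 + 0.0100i → escape time 9
(row=0, col=3): c = 0.3900 + 0.0100i → escape time 7
(row=0, col=4): c = 0.5800 + 0.0100i → escape time 4
(row=0, col=5): c = 0.7700 + 0.0100i → escape time 3
(row=1, col=0): c = -0.1800 + -0.7450i → escape time 9
(row=1, col=1): c = 0.0100 + -0.7450i → escape time 9
(row=1, col=2): c = 0.2000 + -0.7450i → escape time 6
(row=1, col=3): c = 0.3900 + -0.7450i → escape time 4
(row=1, col=4): c = 0.5800 + -0.7450i → escape time 3
(row=1, col=5): c = 0.7700 + -0.7450i → escape time 2
(row=2, col=0): c = -0.1800 + -1.5000i → escape time 2
(row=2, col=1): c = 0.0100 + -1.5000i → escape time 2
(row=2, col=2): c = 0.2000 + -1.5000i → escape time 2
(row=2, col=3): c = 0.3900 + -1.5000i → escape time 2
(row=2, col=4): c = 0.5800 + -1.5000i → escape time 2
(row=2, col=5): c = 0.7700 + -1.5000i → escape time 2

Answer: 999743
996432
222222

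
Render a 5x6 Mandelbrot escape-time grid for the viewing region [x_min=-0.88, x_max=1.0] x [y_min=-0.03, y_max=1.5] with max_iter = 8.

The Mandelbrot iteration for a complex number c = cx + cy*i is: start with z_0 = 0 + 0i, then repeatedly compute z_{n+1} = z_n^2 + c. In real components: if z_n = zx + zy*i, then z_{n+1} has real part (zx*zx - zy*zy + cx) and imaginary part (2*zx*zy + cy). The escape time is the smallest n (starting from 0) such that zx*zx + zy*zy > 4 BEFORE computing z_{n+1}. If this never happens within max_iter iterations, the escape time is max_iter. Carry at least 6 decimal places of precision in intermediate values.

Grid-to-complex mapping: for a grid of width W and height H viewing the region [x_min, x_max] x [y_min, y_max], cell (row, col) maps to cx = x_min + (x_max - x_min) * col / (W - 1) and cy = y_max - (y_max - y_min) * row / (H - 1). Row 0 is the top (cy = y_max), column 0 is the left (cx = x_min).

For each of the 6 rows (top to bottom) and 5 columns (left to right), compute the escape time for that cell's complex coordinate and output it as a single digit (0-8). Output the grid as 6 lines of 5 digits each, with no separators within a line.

(row=0, col=0): c = -0.8800 + 1.5000i → escape time 2
(row=0, col=1): c = -0.4100 + 1.5000i → escape time 2
(row=0, col=2): c = 0.0600 + 1.5000i → escape time 2
(row=0, col=3): c = 0.5300 + 1.5000i → escape time 2
(row=0, col=4): c = 1.0000 + 1.5000i → escape time 2
(row=1, col=0): c = -0.8800 + 1.1940i → escape time 3
(row=1, col=1): c = -0.4100 + 1.1940i → escape time 3
(row=1, col=2): c = 0.0600 + 1.1940i → escape time 3
(row=1, col=3): c = 0.5300 + 1.1940i → escape time 2
(row=1, col=4): c = 1.0000 + 1.1940i → escape time 2
(row=2, col=0): c = -0.8800 + 0.8880i → escape time 3
(row=2, col=1): c = -0.4100 + 0.8880i → escape time 5
(row=2, col=2): c = 0.0600 + 0.8880i → escape time 6
(row=2, col=3): c = 0.5300 + 0.8880i → escape time 3
(row=2, col=4): c = 1.0000 + 0.8880i → escape time 2
(row=3, col=0): c = -0.8800 + 0.5820i → escape time 5
(row=3, col=1): c = -0.4100 + 0.5820i → escape time 8
(row=3, col=2): c = 0.0600 + 0.5820i → escape time 8
(row=3, col=3): c = 0.5300 + 0.5820i → escape time 4
(row=3, col=4): c = 1.0000 + 0.5820i → escape time 2
(row=4, col=0): c = -0.8800 + 0.2760i → escape time 8
(row=4, col=1): c = -0.4100 + 0.2760i → escape time 8
(row=4, col=2): c = 0.0600 + 0.2760i → escape time 8
(row=4, col=3): c = 0.5300 + 0.2760i → escape time 5
(row=4, col=4): c = 1.0000 + 0.2760i → escape time 2
(row=5, col=0): c = -0.8800 + -0.0300i → escape time 8
(row=5, col=1): c = -0.4100 + -0.0300i → escape time 8
(row=5, col=2): c = 0.0600 + -0.0300i → escape time 8
(row=5, col=3): c = 0.5300 + -0.0300i → escape time 5
(row=5, col=4): c = 1.0000 + -0.0300i → escape time 2

Answer: 22222
33322
35632
58842
88852
88852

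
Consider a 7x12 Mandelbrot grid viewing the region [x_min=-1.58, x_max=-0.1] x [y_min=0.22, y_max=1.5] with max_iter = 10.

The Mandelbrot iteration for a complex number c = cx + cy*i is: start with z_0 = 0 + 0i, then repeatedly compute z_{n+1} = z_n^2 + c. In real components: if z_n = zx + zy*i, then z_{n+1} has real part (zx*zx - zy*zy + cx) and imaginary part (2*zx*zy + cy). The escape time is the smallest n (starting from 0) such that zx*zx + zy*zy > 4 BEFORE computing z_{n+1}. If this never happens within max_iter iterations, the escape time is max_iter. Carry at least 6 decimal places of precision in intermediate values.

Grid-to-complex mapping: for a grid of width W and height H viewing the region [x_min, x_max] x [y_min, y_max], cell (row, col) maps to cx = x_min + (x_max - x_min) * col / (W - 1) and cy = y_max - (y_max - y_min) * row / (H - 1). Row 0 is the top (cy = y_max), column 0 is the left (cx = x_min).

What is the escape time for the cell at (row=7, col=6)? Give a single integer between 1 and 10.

Answer: 10

Derivation:
z_0 = 0 + 0i, c = -0.1000 + 0.6855i
Iter 1: z = -0.1000 + 0.6855i, |z|^2 = 0.4798
Iter 2: z = -0.5598 + 0.5484i, |z|^2 = 0.6141
Iter 3: z = -0.0873 + 0.0715i, |z|^2 = 0.0127
Iter 4: z = -0.0975 + 0.6730i, |z|^2 = 0.4624
Iter 5: z = -0.5434 + 0.5542i, |z|^2 = 0.6025
Iter 6: z = -0.1119 + 0.0831i, |z|^2 = 0.0194
Iter 7: z = -0.0944 + 0.6669i, |z|^2 = 0.4536
Iter 8: z = -0.5358 + 0.5596i, |z|^2 = 0.6002
Iter 9: z = -0.1260 + 0.0858i, |z|^2 = 0.0233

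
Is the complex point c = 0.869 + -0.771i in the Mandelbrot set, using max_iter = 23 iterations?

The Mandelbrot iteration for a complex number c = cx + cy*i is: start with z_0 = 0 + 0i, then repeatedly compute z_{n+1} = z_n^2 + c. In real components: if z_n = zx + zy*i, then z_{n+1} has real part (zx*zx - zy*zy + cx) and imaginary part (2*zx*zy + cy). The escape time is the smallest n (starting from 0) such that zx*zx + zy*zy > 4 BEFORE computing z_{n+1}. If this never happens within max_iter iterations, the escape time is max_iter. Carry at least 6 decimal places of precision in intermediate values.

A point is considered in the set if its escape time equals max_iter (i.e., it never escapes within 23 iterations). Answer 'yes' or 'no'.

Answer: no

Derivation:
z_0 = 0 + 0i, c = 0.8690 + -0.7710i
Iter 1: z = 0.8690 + -0.7710i, |z|^2 = 1.3496
Iter 2: z = 1.0297 + -2.1110i, |z|^2 = 5.5166
Escaped at iteration 2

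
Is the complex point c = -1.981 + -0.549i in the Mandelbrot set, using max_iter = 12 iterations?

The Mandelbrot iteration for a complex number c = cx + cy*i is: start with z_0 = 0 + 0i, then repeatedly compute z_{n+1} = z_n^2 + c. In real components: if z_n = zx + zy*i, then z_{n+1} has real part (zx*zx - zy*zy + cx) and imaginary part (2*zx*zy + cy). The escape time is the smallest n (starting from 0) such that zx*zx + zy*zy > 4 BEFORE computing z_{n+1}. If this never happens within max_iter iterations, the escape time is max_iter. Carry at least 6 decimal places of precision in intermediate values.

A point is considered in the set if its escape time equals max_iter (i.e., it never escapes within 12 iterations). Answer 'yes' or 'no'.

z_0 = 0 + 0i, c = -1.9810 + -0.5490i
Iter 1: z = -1.9810 + -0.5490i, |z|^2 = 4.2258
Escaped at iteration 1

Answer: no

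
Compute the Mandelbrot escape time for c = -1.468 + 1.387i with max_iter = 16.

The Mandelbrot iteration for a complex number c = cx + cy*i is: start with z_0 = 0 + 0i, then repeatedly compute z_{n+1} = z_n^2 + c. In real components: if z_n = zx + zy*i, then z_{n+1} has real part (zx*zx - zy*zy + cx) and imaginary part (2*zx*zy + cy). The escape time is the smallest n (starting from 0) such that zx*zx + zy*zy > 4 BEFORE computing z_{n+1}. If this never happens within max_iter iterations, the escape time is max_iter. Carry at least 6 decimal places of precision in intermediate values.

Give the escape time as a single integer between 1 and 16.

Answer: 1

Derivation:
z_0 = 0 + 0i, c = -1.4680 + 1.3870i
Iter 1: z = -1.4680 + 1.3870i, |z|^2 = 4.0788
Escaped at iteration 1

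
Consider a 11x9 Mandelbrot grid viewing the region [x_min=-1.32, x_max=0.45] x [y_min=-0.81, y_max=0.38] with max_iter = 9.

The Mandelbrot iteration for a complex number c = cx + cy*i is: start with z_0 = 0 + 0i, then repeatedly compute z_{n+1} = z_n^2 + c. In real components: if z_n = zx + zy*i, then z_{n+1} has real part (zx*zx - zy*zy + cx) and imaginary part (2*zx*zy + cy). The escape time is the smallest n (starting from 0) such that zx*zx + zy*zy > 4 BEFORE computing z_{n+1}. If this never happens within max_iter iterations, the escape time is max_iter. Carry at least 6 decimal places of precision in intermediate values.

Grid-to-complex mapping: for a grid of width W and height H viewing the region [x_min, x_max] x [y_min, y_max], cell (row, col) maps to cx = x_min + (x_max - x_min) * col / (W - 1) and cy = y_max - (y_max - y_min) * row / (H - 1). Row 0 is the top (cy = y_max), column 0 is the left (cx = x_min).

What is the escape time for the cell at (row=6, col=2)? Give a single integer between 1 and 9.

z_0 = 0 + 0i, c = -0.9660 + -0.5125i
Iter 1: z = -0.9660 + -0.5125i, |z|^2 = 1.1958
Iter 2: z = -0.2955 + 0.4777i, |z|^2 = 0.3155
Iter 3: z = -1.1068 + -0.7948i, |z|^2 = 1.8568
Iter 4: z = -0.3726 + 1.2469i, |z|^2 = 1.6936
Iter 5: z = -2.3819 + -1.4417i, |z|^2 = 7.7521
Escaped at iteration 5

Answer: 5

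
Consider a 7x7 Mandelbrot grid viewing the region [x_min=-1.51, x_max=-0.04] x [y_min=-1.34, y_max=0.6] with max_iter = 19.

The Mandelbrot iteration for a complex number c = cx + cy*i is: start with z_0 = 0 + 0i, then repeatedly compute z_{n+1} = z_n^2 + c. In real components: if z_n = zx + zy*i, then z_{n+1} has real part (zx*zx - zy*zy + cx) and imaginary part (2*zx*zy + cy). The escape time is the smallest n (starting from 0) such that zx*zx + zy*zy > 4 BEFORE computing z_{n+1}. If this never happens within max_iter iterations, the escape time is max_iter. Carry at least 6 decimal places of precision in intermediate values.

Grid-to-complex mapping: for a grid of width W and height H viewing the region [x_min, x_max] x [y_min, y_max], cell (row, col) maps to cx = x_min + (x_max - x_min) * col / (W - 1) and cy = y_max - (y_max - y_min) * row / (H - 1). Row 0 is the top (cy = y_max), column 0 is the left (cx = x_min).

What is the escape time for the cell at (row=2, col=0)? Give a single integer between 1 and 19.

z_0 = 0 + 0i, c = -1.5100 + -0.0467i
Iter 1: z = -1.5100 + -0.0467i, |z|^2 = 2.2823
Iter 2: z = 0.7679 + 0.0943i, |z|^2 = 0.5986
Iter 3: z = -0.9292 + 0.0981i, |z|^2 = 0.8730
Iter 4: z = -0.6562 + -0.2290i, |z|^2 = 0.4831
Iter 5: z = -1.1318 + 0.2539i, |z|^2 = 1.3454
Iter 6: z = -0.2935 + -0.6214i, |z|^2 = 0.4722
Iter 7: z = -1.8099 + 0.3181i, |z|^2 = 3.3770
Iter 8: z = 1.6646 + -1.1982i, |z|^2 = 4.2066
Escaped at iteration 8

Answer: 8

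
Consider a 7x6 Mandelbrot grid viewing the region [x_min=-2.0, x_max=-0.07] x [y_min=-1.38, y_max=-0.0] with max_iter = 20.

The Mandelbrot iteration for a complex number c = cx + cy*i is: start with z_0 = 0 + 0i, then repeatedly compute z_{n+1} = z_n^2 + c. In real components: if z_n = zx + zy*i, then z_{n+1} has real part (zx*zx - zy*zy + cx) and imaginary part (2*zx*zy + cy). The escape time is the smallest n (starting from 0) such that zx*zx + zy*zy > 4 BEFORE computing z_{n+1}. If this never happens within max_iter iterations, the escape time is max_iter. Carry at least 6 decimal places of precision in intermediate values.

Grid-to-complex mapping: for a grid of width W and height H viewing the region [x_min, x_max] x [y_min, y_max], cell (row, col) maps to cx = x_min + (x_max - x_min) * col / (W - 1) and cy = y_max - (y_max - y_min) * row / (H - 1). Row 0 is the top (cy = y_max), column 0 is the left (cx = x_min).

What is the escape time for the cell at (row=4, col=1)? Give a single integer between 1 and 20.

Answer: 1

Derivation:
z_0 = 0 + 0i, c = -1.6783 + -1.1040i
Iter 1: z = -1.6783 + -1.1040i, |z|^2 = 4.0356
Escaped at iteration 1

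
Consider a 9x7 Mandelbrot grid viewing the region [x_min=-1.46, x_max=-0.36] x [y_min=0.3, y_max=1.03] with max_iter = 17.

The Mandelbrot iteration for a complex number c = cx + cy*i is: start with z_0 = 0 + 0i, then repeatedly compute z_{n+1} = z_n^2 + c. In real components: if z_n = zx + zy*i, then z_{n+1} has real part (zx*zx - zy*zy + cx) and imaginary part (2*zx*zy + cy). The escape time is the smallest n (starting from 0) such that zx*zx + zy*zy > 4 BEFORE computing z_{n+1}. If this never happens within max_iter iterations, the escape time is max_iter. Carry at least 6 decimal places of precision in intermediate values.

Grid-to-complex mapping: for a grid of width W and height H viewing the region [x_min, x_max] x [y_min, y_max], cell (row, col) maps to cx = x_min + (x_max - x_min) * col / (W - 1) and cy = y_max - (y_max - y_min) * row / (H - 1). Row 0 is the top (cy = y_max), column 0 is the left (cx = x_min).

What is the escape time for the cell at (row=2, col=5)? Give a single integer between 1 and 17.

z_0 = 0 + 0i, c = -0.7725 + 0.7867i
Iter 1: z = -0.7725 + 0.7867i, |z|^2 = 1.2156
Iter 2: z = -0.7946 + -0.4287i, |z|^2 = 0.8152
Iter 3: z = -0.3249 + 1.4680i, |z|^2 = 2.2606
Iter 4: z = -2.8219 + -0.1674i, |z|^2 = 7.9913
Escaped at iteration 4

Answer: 4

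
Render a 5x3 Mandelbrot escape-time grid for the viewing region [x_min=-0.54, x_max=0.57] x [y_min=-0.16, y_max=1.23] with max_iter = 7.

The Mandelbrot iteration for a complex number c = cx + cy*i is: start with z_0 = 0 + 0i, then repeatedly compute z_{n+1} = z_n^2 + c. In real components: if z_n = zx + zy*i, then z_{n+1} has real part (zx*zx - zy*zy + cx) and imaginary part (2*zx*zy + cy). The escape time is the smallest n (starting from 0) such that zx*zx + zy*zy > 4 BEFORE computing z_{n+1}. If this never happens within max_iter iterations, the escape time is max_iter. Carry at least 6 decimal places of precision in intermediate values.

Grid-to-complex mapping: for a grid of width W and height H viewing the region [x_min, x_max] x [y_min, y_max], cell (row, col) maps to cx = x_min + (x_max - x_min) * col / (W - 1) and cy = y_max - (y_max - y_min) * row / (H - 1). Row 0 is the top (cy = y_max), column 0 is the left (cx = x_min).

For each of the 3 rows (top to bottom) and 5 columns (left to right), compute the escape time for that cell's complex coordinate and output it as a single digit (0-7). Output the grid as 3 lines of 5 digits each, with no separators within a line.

Answer: 33322
77774
77774

Derivation:
(row=0, col=0): c = -0.5400 + 1.2300i → escape time 3
(row=0, col=1): c = -0.2625 + 1.2300i → escape time 3
(row=0, col=2): c = 0.0150 + 1.2300i → escape time 3
(row=0, col=3): c = 0.2925 + 1.2300i → escape time 2
(row=0, col=4): c = 0.5700 + 1.2300i → escape time 2
(row=1, col=0): c = -0.5400 + 0.5350i → escape time 7
(row=1, col=1): c = -0.2625 + 0.5350i → escape time 7
(row=1, col=2): c = 0.0150 + 0.5350i → escape time 7
(row=1, col=3): c = 0.2925 + 0.5350i → escape time 7
(row=1, col=4): c = 0.5700 + 0.5350i → escape time 4
(row=2, col=0): c = -0.5400 + -0.1600i → escape time 7
(row=2, col=1): c = -0.2625 + -0.1600i → escape time 7
(row=2, col=2): c = 0.0150 + -0.1600i → escape time 7
(row=2, col=3): c = 0.2925 + -0.1600i → escape time 7
(row=2, col=4): c = 0.5700 + -0.1600i → escape time 4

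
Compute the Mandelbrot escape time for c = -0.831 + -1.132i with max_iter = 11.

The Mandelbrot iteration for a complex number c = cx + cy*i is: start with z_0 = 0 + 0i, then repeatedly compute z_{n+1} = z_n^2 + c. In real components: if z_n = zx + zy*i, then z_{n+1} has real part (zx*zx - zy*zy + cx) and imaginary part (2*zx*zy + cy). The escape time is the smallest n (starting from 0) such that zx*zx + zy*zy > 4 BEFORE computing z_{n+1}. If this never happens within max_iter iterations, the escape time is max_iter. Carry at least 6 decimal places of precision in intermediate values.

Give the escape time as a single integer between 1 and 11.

Answer: 3

Derivation:
z_0 = 0 + 0i, c = -0.8310 + -1.1320i
Iter 1: z = -0.8310 + -1.1320i, |z|^2 = 1.9720
Iter 2: z = -1.4219 + 0.7494i, |z|^2 = 2.5833
Iter 3: z = 0.6291 + -3.2630i, |z|^2 = 11.0432
Escaped at iteration 3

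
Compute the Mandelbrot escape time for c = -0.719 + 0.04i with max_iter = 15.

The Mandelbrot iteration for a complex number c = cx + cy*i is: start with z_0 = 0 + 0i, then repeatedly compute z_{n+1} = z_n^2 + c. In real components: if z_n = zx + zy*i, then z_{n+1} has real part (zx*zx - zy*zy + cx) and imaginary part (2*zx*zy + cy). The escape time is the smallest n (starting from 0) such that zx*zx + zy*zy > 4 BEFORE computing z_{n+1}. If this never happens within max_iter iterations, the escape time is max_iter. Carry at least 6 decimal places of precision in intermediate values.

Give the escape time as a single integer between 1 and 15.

Answer: 15

Derivation:
z_0 = 0 + 0i, c = -0.7190 + 0.0400i
Iter 1: z = -0.7190 + 0.0400i, |z|^2 = 0.5186
Iter 2: z = -0.2036 + -0.0175i, |z|^2 = 0.0418
Iter 3: z = -0.6778 + 0.0471i, |z|^2 = 0.4617
Iter 4: z = -0.2618 + -0.0239i, |z|^2 = 0.0691
Iter 5: z = -0.6511 + 0.0525i, |z|^2 = 0.4266
Iter 6: z = -0.2979 + -0.0284i, |z|^2 = 0.0895
Iter 7: z = -0.6311 + 0.0569i, |z|^2 = 0.4015
Iter 8: z = -0.3240 + -0.0318i, |z|^2 = 0.1060
Iter 9: z = -0.6150 + 0.0606i, |z|^2 = 0.3820
Iter 10: z = -0.3444 + -0.0346i, |z|^2 = 0.1198
Iter 11: z = -0.6016 + 0.0638i, |z|^2 = 0.3660
Iter 12: z = -0.3612 + -0.0368i, |z|^2 = 0.1318
Iter 13: z = -0.5899 + 0.0666i, |z|^2 = 0.3524
Iter 14: z = -0.3754 + -0.0385i, |z|^2 = 0.1424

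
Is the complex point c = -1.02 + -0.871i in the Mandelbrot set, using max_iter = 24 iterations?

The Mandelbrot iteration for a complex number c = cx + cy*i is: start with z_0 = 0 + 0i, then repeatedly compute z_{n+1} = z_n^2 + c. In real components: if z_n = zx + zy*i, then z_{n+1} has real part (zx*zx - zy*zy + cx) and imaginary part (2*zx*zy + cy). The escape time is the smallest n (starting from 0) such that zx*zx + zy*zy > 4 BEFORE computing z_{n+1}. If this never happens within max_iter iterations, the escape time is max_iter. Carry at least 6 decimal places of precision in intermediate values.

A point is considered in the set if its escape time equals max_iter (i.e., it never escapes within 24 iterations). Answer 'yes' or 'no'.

z_0 = 0 + 0i, c = -1.0200 + -0.8710i
Iter 1: z = -1.0200 + -0.8710i, |z|^2 = 1.7990
Iter 2: z = -0.7382 + 0.9058i, |z|^2 = 1.3655
Iter 3: z = -1.2955 + -2.2085i, |z|^2 = 6.5557
Escaped at iteration 3

Answer: no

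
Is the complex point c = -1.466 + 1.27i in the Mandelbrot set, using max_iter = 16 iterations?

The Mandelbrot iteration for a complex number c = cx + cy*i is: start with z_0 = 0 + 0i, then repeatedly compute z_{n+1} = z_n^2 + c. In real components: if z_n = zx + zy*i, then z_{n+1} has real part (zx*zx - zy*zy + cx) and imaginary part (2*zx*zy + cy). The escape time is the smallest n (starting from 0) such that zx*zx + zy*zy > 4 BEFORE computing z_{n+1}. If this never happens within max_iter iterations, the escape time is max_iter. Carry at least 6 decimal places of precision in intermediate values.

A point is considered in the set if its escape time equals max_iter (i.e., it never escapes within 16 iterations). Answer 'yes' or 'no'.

Answer: no

Derivation:
z_0 = 0 + 0i, c = -1.4660 + 1.2700i
Iter 1: z = -1.4660 + 1.2700i, |z|^2 = 3.7621
Iter 2: z = -0.9297 + -2.4536i, |z|^2 = 6.8848
Escaped at iteration 2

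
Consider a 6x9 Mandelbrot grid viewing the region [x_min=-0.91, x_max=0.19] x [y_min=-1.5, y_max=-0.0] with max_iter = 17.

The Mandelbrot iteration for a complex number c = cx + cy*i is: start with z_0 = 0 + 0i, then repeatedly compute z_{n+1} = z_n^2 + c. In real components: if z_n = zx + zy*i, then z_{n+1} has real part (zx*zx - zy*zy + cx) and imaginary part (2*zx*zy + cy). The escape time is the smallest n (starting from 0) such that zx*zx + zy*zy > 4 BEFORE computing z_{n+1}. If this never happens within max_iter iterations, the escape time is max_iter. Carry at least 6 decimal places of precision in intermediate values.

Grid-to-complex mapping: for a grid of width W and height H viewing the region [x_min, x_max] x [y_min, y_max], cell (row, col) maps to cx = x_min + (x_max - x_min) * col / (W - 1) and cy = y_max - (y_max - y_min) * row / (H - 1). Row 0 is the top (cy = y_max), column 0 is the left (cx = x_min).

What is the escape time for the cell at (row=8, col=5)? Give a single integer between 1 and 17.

Answer: 2

Derivation:
z_0 = 0 + 0i, c = 0.1900 + -1.5000i
Iter 1: z = 0.1900 + -1.5000i, |z|^2 = 2.2861
Iter 2: z = -2.0239 + -2.0700i, |z|^2 = 8.3811
Escaped at iteration 2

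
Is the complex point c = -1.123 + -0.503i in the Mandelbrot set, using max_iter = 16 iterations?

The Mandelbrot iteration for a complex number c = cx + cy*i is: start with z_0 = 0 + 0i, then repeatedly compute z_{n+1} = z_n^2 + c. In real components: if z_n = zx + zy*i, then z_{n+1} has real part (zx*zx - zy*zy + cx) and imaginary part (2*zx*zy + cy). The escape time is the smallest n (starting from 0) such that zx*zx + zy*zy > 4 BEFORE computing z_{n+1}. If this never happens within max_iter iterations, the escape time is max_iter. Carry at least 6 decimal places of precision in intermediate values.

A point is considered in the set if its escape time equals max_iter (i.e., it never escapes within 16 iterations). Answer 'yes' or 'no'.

z_0 = 0 + 0i, c = -1.1230 + -0.5030i
Iter 1: z = -1.1230 + -0.5030i, |z|^2 = 1.5141
Iter 2: z = -0.1149 + 0.6267i, |z|^2 = 0.4060
Iter 3: z = -1.5026 + -0.6470i, |z|^2 = 2.6764
Iter 4: z = 0.7162 + 1.4414i, |z|^2 = 2.5905
Iter 5: z = -2.6876 + 1.5616i, |z|^2 = 9.6618
Escaped at iteration 5

Answer: no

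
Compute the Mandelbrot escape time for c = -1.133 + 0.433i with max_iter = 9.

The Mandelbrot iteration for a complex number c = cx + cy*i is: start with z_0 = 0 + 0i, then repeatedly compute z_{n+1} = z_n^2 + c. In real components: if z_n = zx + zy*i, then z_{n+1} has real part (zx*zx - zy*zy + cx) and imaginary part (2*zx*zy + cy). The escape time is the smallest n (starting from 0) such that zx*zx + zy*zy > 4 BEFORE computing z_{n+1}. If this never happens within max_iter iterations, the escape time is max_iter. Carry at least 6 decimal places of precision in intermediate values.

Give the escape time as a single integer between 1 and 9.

Answer: 6

Derivation:
z_0 = 0 + 0i, c = -1.1330 + 0.4330i
Iter 1: z = -1.1330 + 0.4330i, |z|^2 = 1.4712
Iter 2: z = -0.0368 + -0.5482i, |z|^2 = 0.3019
Iter 3: z = -1.4321 + 0.4733i, |z|^2 = 2.2751
Iter 4: z = 0.6940 + -0.9228i, |z|^2 = 1.3332
Iter 5: z = -1.5029 + -0.8478i, |z|^2 = 2.9776
Iter 6: z = 0.4071 + 2.9814i, |z|^2 = 9.0547
Escaped at iteration 6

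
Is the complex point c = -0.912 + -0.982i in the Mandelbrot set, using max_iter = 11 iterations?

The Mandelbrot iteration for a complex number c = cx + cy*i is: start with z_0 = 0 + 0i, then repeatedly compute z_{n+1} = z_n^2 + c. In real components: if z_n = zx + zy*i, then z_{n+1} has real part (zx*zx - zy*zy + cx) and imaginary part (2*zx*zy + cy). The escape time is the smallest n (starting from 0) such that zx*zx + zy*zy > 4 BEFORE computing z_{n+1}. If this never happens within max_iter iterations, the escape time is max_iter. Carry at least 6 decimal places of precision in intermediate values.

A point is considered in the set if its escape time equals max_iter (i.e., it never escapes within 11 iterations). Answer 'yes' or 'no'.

Answer: no

Derivation:
z_0 = 0 + 0i, c = -0.9120 + -0.9820i
Iter 1: z = -0.9120 + -0.9820i, |z|^2 = 1.7961
Iter 2: z = -1.0446 + 0.8092i, |z|^2 = 1.7459
Iter 3: z = -0.4756 + -2.6725i, |z|^2 = 7.3684
Escaped at iteration 3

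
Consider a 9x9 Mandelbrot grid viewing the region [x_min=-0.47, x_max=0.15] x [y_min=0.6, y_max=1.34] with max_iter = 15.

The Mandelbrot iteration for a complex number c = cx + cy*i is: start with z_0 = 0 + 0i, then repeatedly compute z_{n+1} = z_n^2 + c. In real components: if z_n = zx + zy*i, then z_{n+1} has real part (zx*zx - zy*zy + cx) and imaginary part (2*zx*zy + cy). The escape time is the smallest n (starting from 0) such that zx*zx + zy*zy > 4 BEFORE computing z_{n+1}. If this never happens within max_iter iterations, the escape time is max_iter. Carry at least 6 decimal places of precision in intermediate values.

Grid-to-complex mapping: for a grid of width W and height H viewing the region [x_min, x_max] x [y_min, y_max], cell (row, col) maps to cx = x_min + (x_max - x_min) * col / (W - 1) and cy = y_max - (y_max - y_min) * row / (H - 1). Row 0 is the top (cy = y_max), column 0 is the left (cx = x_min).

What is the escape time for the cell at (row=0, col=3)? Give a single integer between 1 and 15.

Answer: 2

Derivation:
z_0 = 0 + 0i, c = -0.2375 + 1.3400i
Iter 1: z = -0.2375 + 1.3400i, |z|^2 = 1.8520
Iter 2: z = -1.9767 + 0.7035i, |z|^2 = 4.4022
Escaped at iteration 2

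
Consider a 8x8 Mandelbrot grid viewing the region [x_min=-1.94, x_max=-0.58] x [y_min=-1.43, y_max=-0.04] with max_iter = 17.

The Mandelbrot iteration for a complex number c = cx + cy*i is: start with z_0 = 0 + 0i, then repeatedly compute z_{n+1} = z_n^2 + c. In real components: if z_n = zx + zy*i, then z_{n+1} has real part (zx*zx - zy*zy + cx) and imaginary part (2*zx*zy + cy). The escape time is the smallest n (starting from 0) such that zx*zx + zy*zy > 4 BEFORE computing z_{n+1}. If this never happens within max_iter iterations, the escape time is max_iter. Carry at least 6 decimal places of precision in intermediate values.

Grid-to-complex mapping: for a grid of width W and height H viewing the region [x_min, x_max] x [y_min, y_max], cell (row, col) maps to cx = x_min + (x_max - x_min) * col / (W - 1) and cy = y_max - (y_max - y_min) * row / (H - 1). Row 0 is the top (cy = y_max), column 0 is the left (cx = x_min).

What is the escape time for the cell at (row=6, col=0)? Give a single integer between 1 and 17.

Answer: 1

Derivation:
z_0 = 0 + 0i, c = -1.9400 + -1.2314i
Iter 1: z = -1.9400 + -1.2314i, |z|^2 = 5.2800
Escaped at iteration 1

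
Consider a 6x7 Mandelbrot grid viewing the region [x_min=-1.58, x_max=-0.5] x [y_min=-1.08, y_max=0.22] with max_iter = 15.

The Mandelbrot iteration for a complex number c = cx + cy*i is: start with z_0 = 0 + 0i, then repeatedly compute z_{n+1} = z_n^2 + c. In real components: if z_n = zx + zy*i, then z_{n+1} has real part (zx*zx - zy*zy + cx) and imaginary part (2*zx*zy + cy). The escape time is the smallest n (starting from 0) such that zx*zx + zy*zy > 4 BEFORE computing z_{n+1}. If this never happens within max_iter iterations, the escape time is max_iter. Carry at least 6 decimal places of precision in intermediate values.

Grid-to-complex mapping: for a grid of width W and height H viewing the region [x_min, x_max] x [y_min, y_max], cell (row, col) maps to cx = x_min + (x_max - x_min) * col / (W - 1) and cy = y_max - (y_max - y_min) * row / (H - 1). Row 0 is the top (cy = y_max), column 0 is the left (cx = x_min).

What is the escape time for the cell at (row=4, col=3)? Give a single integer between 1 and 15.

z_0 = 0 + 0i, c = -0.9320 + -0.6467i
Iter 1: z = -0.9320 + -0.6467i, |z|^2 = 1.2868
Iter 2: z = -0.4816 + 0.5587i, |z|^2 = 0.5441
Iter 3: z = -1.0123 + -1.1848i, |z|^2 = 2.4284
Iter 4: z = -1.3110 + 1.7520i, |z|^2 = 4.7881
Escaped at iteration 4

Answer: 4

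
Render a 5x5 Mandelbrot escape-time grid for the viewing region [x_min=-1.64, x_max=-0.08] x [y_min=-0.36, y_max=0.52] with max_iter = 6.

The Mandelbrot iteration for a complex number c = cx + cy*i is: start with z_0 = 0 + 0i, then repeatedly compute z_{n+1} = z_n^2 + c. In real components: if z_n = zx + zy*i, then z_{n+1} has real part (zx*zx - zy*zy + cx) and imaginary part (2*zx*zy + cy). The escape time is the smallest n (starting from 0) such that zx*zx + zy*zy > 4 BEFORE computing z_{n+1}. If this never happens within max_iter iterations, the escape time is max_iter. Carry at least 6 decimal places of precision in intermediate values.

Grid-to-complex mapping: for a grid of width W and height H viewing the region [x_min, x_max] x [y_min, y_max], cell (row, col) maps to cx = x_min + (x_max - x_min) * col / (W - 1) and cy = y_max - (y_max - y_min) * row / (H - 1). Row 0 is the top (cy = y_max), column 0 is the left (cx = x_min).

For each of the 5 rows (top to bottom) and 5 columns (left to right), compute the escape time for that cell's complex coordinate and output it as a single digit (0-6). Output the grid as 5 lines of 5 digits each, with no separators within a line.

(row=0, col=0): c = -1.6400 + 0.5200i → escape time 3
(row=0, col=1): c = -1.2500 + 0.5200i → escape time 4
(row=0, col=2): c = -0.8600 + 0.5200i → escape time 5
(row=0, col=3): c = -0.4700 + 0.5200i → escape time 6
(row=0, col=4): c = -0.0800 + 0.5200i → escape time 6
(row=1, col=0): c = -1.6400 + 0.3000i → escape time 4
(row=1, col=1): c = -1.2500 + 0.3000i → escape time 6
(row=1, col=2): c = -0.8600 + 0.3000i → escape time 6
(row=1, col=3): c = -0.4700 + 0.3000i → escape time 6
(row=1, col=4): c = -0.0800 + 0.3000i → escape time 6
(row=2, col=0): c = -1.6400 + 0.0800i → escape time 6
(row=2, col=1): c = -1.2500 + 0.0800i → escape time 6
(row=2, col=2): c = -0.8600 + 0.0800i → escape time 6
(row=2, col=3): c = -0.4700 + 0.0800i → escape time 6
(row=2, col=4): c = -0.0800 + 0.0800i → escape time 6
(row=3, col=0): c = -1.6400 + -0.1400i → escape time 5
(row=3, col=1): c = -1.2500 + -0.1400i → escape time 6
(row=3, col=2): c = -0.8600 + -0.1400i → escape time 6
(row=3, col=3): c = -0.4700 + -0.1400i → escape time 6
(row=3, col=4): c = -0.0800 + -0.1400i → escape time 6
(row=4, col=0): c = -1.6400 + -0.3600i → escape time 4
(row=4, col=1): c = -1.2500 + -0.3600i → escape time 6
(row=4, col=2): c = -0.8600 + -0.3600i → escape time 6
(row=4, col=3): c = -0.4700 + -0.3600i → escape time 6
(row=4, col=4): c = -0.0800 + -0.3600i → escape time 6

Answer: 34566
46666
66666
56666
46666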